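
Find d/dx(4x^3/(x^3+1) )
Quotient rule: (f/g)'=(f'g - fg')/g²
f=4x^3, f'=12x^2
g=x^3+1, g'=3x^2

Answer: (12x^2·(x^3+1)-12x^5)/(x^3+1)²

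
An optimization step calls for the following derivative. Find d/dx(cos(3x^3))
Chain rule: d/dx[cos(u)] = -sin(u)·u' where u = 3x^3
u' = 9x^2

Answer: -9x^2·sin(3x^3)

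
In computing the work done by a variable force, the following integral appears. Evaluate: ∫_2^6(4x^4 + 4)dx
Step 1: Find antiderivative F(x) = (4/5)x^5+4x
Step 2: F(6) - F(2) = 31224/5 - (168/5) = 31056/5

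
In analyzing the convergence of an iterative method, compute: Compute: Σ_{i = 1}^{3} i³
Using formula: Σ i^3 = [n(n + 1)/2]² = [3·4/2]² = 36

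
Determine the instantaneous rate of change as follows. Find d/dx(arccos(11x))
d/dx[arccos(u)] = -u'/√(1-u²), u = 11x, u' = 11

Answer: -11/√(1 - 121x²)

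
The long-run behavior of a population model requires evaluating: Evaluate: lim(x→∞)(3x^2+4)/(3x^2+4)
Divide numerator and denominator by x^2:
lim (3+4/x^2)/(3+4/x^2)=1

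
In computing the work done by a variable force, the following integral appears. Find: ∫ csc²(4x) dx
Since d/dx[-cot(4x)] = 4csc²(4x), integral = -cot(4x)/4+C

Answer: (-1/4)cot(4x)+C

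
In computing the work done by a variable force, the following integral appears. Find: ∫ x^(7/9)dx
Power rule: ∫ x^(7/9) dx = x^(16/9)/(16/9) + C

Answer: (9/16)·x^(16/9) + C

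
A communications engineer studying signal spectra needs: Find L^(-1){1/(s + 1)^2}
L^(-1){1/(s-a)^n}=t^(n-1)·e^(at)/(n-1)!
Here a=-1, n=2: t^1·e^(-t)/1

Answer: t·e^(-t)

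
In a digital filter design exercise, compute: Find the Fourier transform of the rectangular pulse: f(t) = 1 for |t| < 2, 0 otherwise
F(omega) = integral from -2 to 2 of e^(-j * omega * t) dt
= 2 * sin(2 * omega)/omega = 4 * sinc(2 * omega/pi)

Answer: 2 * sin(2 * omega)/omega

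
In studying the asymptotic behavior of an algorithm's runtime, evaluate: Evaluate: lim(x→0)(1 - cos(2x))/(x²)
Using 1-cos(u) ≈ u²/2 for small u:
(1-cos(2x)) ≈ (2x)²/2=4x²/2
So limit=4/(2·1)=2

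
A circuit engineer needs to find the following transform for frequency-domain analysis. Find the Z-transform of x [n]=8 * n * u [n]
Z{n * u[n]} = z/(z-1)^2
By linearity: Z{8 * n * u[n]} = 8z/(z-1)^2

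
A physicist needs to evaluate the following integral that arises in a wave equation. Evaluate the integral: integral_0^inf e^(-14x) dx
integral_0^inf e^(-14x) dx=[-1/14 * e^(-14x)]_0^inf
=0 - (-1/14)=1/14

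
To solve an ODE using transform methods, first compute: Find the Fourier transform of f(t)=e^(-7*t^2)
The Fourier transform of a Gaussian e^(-a * t^2) is sqrt(pi/a) * e^(-omega^2/(4a)).
With a=7: F(omega)=sqrt(pi/7) * e^(-omega^2/28)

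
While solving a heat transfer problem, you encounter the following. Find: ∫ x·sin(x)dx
By parts: u = x, dv = sin(x) dx
du = dx, v = -cos(x)
= -x·cos(x)+sin(x)+C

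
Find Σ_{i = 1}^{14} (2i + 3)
=2·Σ i + 3·14=2·105 + 42=252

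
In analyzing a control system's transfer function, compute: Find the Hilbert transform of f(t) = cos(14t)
The Hilbert transform shifts each frequency component by -pi/2.
H{cos(wt)} = sin(wt)
With w = 14: H{cos(14t)} = sin(14t)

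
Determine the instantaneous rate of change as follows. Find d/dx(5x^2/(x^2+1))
Quotient rule: (f/g)' = (f'g - fg')/g²
f = 5x^2, f' = 10x
g = x^2+1, g' = 2x

Answer: (10x·(x^2+1)-10x^3)/(x^2+1)²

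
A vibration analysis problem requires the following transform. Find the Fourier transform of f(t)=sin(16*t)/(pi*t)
sin(W * t)/(pi * t) = (W/pi) * sinc(W * t/pi) is the impulse response of the ideal low-pass filter with cutoff W (here W = 16).
Its Fourier transform is a rectangular function:
F(omega) = 1 for |omega| < 16, 0 otherwise

Answer: rect(omega/32) [i.e., 1 for |omega| < 16, 0 otherwise]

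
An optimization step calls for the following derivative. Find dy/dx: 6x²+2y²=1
Differentiate: 12x + 4y·(dy/dx) = 0
dy/dx = -12x/(4y) = -3·(x/y)

Answer: dy/dx = -3·(x/y)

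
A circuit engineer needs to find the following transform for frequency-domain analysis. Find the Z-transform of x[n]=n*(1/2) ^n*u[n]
Using the property Z{n * a^n * u[n]} = az/(z-a)^2
With a = 1/2: X(z) = (1/2)z/(z - 1/2)^2, |z| > 1/2

Answer: (1/2)z/(z - 1/2)^2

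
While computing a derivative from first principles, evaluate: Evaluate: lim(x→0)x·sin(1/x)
Squeeze theorem: -|x| ≤ x·sin(1/x) ≤ |x|
Since x → 0 as x → 0, by squeeze theorem the limit is 0

Answer: 0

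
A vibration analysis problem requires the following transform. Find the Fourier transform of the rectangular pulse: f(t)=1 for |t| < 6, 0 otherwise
F(omega)=integral from -6 to 6 of e^(-j * omega * t) dt
=2 * sin(6 * omega)/omega=12 * sinc(6 * omega/pi)

Answer: 2 * sin(6 * omega)/omega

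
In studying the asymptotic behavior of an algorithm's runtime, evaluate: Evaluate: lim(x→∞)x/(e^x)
Apply L'Hôpital 1 times (∞/∞ each time):
Eventually get 1!/(e^x) → 0

Answer: 0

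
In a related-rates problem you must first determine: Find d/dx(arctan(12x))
d/dx[arctan(u)]=u'/(1 + u²), u=12x, u'=12

Answer: 12/(1 + 144x²)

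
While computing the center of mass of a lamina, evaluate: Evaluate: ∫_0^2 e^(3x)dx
Antiderivative: (1/3)e^(3x)
Evaluate: (1/3)(e^6 - 1)

Answer: (e^6 - 1)/3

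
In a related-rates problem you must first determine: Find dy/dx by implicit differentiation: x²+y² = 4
Differentiate both sides: 2x+2y·(dy/dx) = 0
Solve: dy/dx = -2x/(2y) = -x/y

Answer: dy/dx = -x/y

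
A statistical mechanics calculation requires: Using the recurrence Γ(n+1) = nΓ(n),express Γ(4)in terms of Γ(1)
Γ(4) = 3Γ(3) = 3·2Γ(2) = ... = 3!·Γ(1) = 6·Γ(1)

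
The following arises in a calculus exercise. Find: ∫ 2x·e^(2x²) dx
Let u = 2x², du = 4x dx
∫ (1/2)e^u du = e^u/2 + C

Answer: e^(2x²)/2 + C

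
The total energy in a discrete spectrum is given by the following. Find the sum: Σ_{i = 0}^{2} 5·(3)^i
Geometric series: S=a(1 - r^n)/(1 - r)
a=5, r=3, n=3
S=5(1-27)/-2=65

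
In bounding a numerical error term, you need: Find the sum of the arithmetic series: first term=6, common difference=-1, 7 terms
Last term: a_n = 6 + (7 - 1)·-1 = 0
Sum = n(a_1 + a_n)/2 = 7(6 + 0)/2 = 21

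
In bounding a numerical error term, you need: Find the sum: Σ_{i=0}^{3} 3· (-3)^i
Geometric series: S = a(1 - r^n)/(1 - r)
a = 3, r = -3, n = 4
S = 3(1-81)/4 = -60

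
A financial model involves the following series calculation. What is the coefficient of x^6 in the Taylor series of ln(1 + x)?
ln(1 + x)=Σ (-1)^(n + 1) x^n/n
Coefficient of x^6=(-1)^7/6=-1/6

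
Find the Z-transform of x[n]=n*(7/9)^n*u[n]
Using the property Z{n * a^n * u[n]}=az/(z-a)^2
With a=7/9: X(z)=(7/9)z/(z - 7/9)^2, |z| > 7/9

Answer: (7/9)z/(z - 7/9)^2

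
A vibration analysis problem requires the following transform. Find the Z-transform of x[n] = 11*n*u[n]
Z{n*u[n]} = z/(z-1)^2
By linearity: Z{11*n*u[n]} = 11z/(z-1)^2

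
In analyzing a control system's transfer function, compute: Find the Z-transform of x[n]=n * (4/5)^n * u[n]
Using the property Z{n * a^n * u[n]} = az/(z-a)^2
With a = 4/5: X(z) = (4/5)z/(z - 4/5)^2, |z| > 4/5

Answer: (4/5)z/(z - 4/5)^2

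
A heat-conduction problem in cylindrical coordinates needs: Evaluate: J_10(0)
J_n(0) = 0 for all n > 0 (Bessel function of first kind)
J_10(0) = 0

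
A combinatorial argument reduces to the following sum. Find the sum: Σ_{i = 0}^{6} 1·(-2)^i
Geometric series: S=a(1 - r^n)/(1 - r)
a=1, r=-2, n=7
S=1(1 + 128)/3=43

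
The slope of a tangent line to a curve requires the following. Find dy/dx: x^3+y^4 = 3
Differentiate: 3x^2 + 4y^3·(dy/dx)=0
dy/dx=-3x^2/(4y^3)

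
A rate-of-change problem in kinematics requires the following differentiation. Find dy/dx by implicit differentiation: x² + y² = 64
Differentiate both sides: 2x + 2y·(dy/dx)=0
Solve: dy/dx=-2x/(2y)=-x/y

Answer: dy/dx=-x/y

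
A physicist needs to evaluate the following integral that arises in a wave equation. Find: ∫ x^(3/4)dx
Power rule: ∫ x^(3/4) dx = x^(7/4)/(7/4)+C

Answer: (4/7)·x^(7/4)+C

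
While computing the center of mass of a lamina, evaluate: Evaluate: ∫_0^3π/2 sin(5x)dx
Antiderivative: -cos(5x)/5
Evaluate at bounds: [-cos(5·3π/2)/5] - [-cos(5·0)/5]
=(-(0)+(1))/5=1/5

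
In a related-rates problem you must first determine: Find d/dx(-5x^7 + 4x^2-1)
Power rule: d/dx(ax^n)=n·a·x^(n-1)
Term by term: -35·x^6+8·x

Answer: -35x^6+8x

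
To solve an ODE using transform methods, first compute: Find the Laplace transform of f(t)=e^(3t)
L{e^(at)} = 1/(s-a)
L{e^(3t)} = 1/(s-3)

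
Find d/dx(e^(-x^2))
Chain rule: d/dx[e^u]=e^u · u' where u=-x^2
u'=-2x

Answer: -2x·e^(-x^2)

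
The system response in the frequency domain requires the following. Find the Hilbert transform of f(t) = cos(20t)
The Hilbert transform shifts each frequency component by -pi/2.
H{cos(wt)} = sin(wt)
With w = 20: H{cos(20t)} = sin(20t)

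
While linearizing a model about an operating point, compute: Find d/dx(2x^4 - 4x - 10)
Power rule: d/dx(ax^n) = n·a·x^(n-1)
Term by term: 8·x^3 - 4

Answer: 8x^3 - 4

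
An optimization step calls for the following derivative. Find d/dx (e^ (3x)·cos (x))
Product rule: (fg)'=f'g + fg'
f=e^(3x), f'=3·e^(3x)
g=cos(x), g'=-sin(x)

Answer: 3·e^(3x)·cos(x) - e^(3x)·sin(x)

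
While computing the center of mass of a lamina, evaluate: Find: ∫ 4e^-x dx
Since d/dx[e^-x] = - e^-x, we get -4e^-x + C

Answer: -4e^-x + C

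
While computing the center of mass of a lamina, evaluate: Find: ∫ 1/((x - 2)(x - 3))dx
Partial fractions: 1/((x-2)(x-3))=A/(x-2)+B/(x-3)
A=-1, B=1
∫ [-1· 1/(x-2)+1· 1/(x-3)] dx
=(1)[ln|x-3| - ln|x-2|]+C

Answer: ln|(x-3)/(x-2)|+C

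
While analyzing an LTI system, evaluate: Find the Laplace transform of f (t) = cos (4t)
L{cos(wt)} = s/(s² + w²)
L{cos(4t)} = s/(s² + 16)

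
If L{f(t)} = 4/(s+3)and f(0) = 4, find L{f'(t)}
L{f'(t)}=s·F(s) - f(0)=4s/(s+3)-4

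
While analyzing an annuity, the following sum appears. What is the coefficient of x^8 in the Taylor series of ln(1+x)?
ln(1 + x) = Σ (-1)^(n + 1) x^n/n
Coefficient of x^8 = (-1)^9/8 = -1/8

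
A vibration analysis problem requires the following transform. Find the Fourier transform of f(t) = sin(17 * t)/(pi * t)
sin(W*t)/(pi*t) = (W/pi)*sinc(W*t/pi) is the impulse response of the ideal low-pass filter with cutoff W (here W = 17).
Its Fourier transform is a rectangular function:
F(omega) = 1 for |omega| < 17, 0 otherwise

Answer: rect(omega/34) [i.e., 1 for |omega| < 17, 0 otherwise]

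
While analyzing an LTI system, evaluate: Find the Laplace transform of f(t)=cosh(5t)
L{cosh(at)} = s/(s²-a²)
L{cosh(5t)} = s/(s²-25)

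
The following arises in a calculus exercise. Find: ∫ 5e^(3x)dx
Since d/dx[e^(3x)] = 3e^(3x), we get 5/3 e^(3x)+C

Answer: (5/3)e^(3x)+C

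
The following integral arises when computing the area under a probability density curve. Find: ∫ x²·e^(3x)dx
Integration by parts twice:
First: u = x², dv = e^(3x) dx => x²e^(3x)/3 - (2/3)∫ xe^(3x) dx
Second (∫ xe^(3x) dx): xe^(3x)/3 - e^(3x)/9
Combining: e^(3x)(x²/3 - 2x/9 + 2/27) + C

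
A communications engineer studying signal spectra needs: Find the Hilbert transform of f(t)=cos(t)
The Hilbert transform shifts each frequency component by -pi/2.
H{cos(wt)}=sin(wt)
With w=1: H{cos(t)}=sin(t)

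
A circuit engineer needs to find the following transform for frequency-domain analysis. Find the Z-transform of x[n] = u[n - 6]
Using the time-shift property: Z{u[n-6]}=z^(-6) * z/(z-1)
=z^(-5)/(z-1)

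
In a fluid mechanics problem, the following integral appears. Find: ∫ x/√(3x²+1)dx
Let u=3x²+1, du=6x dx
∫ (1/6)·u^(-1/2) du=√u/3+C

Answer: √(3x²+1)/3+C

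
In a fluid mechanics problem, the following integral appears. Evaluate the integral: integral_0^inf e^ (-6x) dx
integral_0^inf e^(-6x) dx = [-1/6*e^(-6x)]_0^inf
= 0 - (-1/6) = 1/6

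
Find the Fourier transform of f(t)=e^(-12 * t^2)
The Fourier transform of a Gaussian e^(-a * t^2) is sqrt(pi/a) * e^(-omega^2/(4a)).
With a = 12: F(omega) = sqrt(pi/12) * e^(-omega^2/48)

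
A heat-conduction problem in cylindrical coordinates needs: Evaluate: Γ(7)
Γ(n)=(n-1)! for positive integers
Γ(7)=6!=720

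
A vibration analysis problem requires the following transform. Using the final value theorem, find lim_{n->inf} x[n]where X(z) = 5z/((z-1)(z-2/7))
Final value theorem: lim x[n] = lim_{z->1} (z-1) * X(z)
(z-1) * X(z) = 5z/(z-2/7)
As z->1: 5/(1 - 2/7) = 5/(5/7) = 7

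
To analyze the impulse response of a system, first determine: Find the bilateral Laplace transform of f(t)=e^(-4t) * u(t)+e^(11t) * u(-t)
For e^(-4t) * u(t): L = 1/(s+4), Re(s) > -4
For e^(11t) * u(-t): L = -1/(s-11), Re(s) < 11
Combined: F(s) = 1/(s+4)-1/(s-11), -4 < Re(s) < 11

Answer: 1/(s+4)-1/(s-11), ROC: -4 < Re(s) < 11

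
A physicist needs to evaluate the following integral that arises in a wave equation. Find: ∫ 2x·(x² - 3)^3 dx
Let u = x² - 3, du = 2x dx
∫ u^3 du = u^4/4 + C

Answer: (x² - 3)^4/4 + C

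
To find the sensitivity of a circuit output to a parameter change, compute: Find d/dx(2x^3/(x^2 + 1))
Quotient rule: (f/g)' = (f'g - fg')/g²
f = 2x^3, f' = 6x^2
g = x^2+1, g' = 2x

Answer: (6x^2·(x^2+1)-4x^4)/(x^2+1)²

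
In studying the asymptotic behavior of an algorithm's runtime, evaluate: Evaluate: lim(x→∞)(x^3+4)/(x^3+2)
Divide numerator and denominator by x^3:
lim (1+4/x^3)/(1+2/x^3)=1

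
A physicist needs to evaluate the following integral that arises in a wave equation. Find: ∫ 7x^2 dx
Using power rule: ∫ 7x^2 dx = 7/3 x^3+C = (7/3)x^3+C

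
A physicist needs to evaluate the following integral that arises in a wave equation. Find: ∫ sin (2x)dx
Using substitution u = 2x: ∫ sin(u) du/2 = -cos(u)/2 + C

Answer: (-1/2)cos(2x) + C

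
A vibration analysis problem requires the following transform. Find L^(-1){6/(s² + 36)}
L^(-1){w/(s²+w²)} = sin(wt)
Here w = 6

Answer: sin(6t)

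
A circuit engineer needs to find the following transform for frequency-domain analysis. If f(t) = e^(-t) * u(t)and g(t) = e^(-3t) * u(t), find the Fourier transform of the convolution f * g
By the convolution theorem: F{f*g} = F(omega)*G(omega)
F(omega) = 1/(1 + j*omega), G(omega) = 1/(3 + j*omega)
F{f*g} = 1/((1 + j*omega)(3 + j*omega))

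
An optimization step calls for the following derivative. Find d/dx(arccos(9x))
d/dx[arccos(u)] = -u'/√(1-u²), u = 9x, u' = 9

Answer: -9/√(1-81x²)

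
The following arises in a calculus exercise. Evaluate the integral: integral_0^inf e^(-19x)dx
integral_0^inf e^(-19x) dx = [-1/19*e^(-19x)]_0^inf
= 0 - (-1/19) = 1/19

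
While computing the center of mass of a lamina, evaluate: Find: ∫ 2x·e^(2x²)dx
Let u = 2x², du = 4x dx
∫ (1/2)e^u du = e^u/2+C

Answer: e^(2x²)/2+C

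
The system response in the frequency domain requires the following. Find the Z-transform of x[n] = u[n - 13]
Using the time-shift property: Z{u[n-13]}=z^(-13) * z/(z-1)
=z^(-12)/(z-1)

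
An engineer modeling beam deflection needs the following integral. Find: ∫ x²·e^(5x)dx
Integration by parts twice:
First: u=x², dv=e^(5x) dx => x²e^(5x)/5 - (2/5)∫ xe^(5x) dx
Second (∫ xe^(5x) dx): xe^(5x)/5 - e^(5x)/25
Combining: e^(5x)(x²/5-2x/25+2/125)+C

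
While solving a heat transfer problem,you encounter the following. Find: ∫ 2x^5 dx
Using power rule: ∫ 2x^5 dx=2/6 x^6+C=(1/3)x^6+C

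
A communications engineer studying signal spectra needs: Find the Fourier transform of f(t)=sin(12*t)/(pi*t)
sin(W * t)/(pi * t)=(W/pi) * sinc(W * t/pi) is the impulse response of the ideal low-pass filter with cutoff W (here W=12).
Its Fourier transform is a rectangular function:
F(omega)=1 for |omega| < 12, 0 otherwise

Answer: rect(omega/24) [i.e., 1 for |omega| < 12, 0 otherwise]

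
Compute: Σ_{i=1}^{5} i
Using formula: Σ i^1 = n(n+1)/2 = 5·6/2 = 15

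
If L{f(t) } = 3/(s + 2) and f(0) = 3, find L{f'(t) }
L{f'(t)}=s·F(s) - f(0)=3s/(s + 2) - 3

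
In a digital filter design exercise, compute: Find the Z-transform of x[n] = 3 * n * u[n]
Z{n * u[n]}=z/(z-1)^2
By linearity: Z{3 * n * u[n]}=3z/(z-1)^2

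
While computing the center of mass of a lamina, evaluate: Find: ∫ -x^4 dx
Using power rule: ∫ -x^4 dx=-1/5 x^5+C=(-1/5)x^5+C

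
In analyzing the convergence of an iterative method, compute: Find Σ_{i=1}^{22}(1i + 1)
=1·Σ i+1·22=1·253+22=275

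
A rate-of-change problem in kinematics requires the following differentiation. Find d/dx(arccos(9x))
d/dx[arccos(u)] = -u'/√(1-u²), u = 9x, u' = 9

Answer: -9/√(1 - 81x²)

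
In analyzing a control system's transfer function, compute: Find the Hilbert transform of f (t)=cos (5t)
The Hilbert transform shifts each frequency component by -pi/2.
H{cos(wt)}=sin(wt)
With w=5: H{cos(5t)}=sin(5t)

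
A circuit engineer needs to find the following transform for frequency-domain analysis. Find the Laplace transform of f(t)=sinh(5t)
L{sinh(at)} = a/(s²-a²)
L{sinh(5t)} = 5/(s²-25)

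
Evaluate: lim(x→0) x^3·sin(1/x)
Squeeze theorem: -|x^3| ≤ x^3·sin(1/x) ≤ |x^3|
Since x^3 → 0 as x → 0, by squeeze theorem the limit is 0

Answer: 0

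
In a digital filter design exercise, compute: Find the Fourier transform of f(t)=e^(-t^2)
The Fourier transform of a Gaussian e^(-t^2) is sqrt(pi)*e^(-omega^2/4).
With a = 1: F(omega) = sqrt(pi)*e^(-omega^2/4)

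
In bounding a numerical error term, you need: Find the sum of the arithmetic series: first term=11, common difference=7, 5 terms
Last term: a_n = 11 + (5 - 1)·7 = 39
Sum = n(a_1 + a_n)/2 = 5(11 + 39)/2 = 125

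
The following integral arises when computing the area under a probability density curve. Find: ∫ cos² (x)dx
Using identity cos²(u)=(1 + cos(2u))/2:
∫ (1 + cos(2x))/2 dx=x/2 + sin(2x)/4 + C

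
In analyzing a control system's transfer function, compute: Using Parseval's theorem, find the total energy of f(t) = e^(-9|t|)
Parseval's theorem: E=integral |f(t)|^2 dt=(1/2pi) integral |F(omega)|^2 domega
E=integral_{-inf}^{inf} e^(-18|t|) dt=2 * integral_0^inf e^(-18t) dt=2/(2 * 9)=1/9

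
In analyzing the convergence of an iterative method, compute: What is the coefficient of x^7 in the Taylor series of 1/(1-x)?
1/(1-x) = Σ x^n for |x|<1
All coefficients are 1

Answer: 1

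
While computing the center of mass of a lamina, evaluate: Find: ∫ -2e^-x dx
Since d/dx[e^-x]=- e^-x, we get 2e^-x+C

Answer: 2e^-x+C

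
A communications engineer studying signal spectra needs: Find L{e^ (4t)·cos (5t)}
First shifting: L{e^(at)f(t)}=F(s-a)
L{cos(5t)}=s/(s²+25)
Shift: (s-4)/((s-4)²+25)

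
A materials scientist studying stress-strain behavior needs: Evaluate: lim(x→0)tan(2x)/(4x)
tan(u) ≈ u for small u:
tan(2x)/(4x) ≈ 2x/(4x) = 2/4

Answer: 1/2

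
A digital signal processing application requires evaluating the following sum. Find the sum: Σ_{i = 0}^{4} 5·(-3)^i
Geometric series: S = a(1 - r^n)/(1 - r)
a = 5, r = -3, n = 5
S = 5(1+243)/4 = 305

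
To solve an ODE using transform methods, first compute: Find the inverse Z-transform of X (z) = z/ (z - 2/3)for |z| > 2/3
Standard pair: z/(z-a) <-> a^n*u[n] for causal signals
With a=2/3: x[n]=(2/3)^n*u[n]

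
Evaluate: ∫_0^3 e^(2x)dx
Antiderivative: (1/2)e^(2x)
Evaluate: (1/2)(e^6-1)

Answer: (e^6-1)/2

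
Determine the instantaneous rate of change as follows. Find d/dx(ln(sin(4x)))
Chain rule: d/dx[ln(u)] = u'/u where u = sin(4x)
u' = 4cos(4x)

Answer: (4cos(4x))/(sin(4x))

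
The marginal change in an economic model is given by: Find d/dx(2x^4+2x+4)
Power rule: d/dx(ax^n) = n·a·x^(n-1)
Term by term: 8·x^3+2

Answer: 8x^3+2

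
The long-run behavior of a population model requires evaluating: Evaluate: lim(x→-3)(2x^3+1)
Polynomial is continuous, so substitute x=-3:
2·(-3)^3 + 1=-53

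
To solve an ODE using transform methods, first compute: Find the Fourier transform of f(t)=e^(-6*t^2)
The Fourier transform of a Gaussian e^(-a * t^2) is sqrt(pi/a) * e^(-omega^2/(4a)).
With a=6: F(omega)=sqrt(pi/6) * e^(-omega^2/24)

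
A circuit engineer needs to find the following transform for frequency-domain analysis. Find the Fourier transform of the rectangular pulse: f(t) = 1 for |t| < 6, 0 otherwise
F(omega)=integral from -6 to 6 of e^(-j * omega * t) dt
=2 * sin(6 * omega)/omega=12 * sinc(6 * omega/pi)

Answer: 2 * sin(6 * omega)/omega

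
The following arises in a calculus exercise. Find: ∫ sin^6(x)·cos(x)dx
Let u=sin(x), du=cos(x) dx
∫ u^6 du=u^7/7 + C

Answer: sin^7(x)/7 + C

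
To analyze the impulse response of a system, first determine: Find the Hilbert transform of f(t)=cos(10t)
The Hilbert transform shifts each frequency component by -pi/2.
H{cos(wt)}=sin(wt)
With w=10: H{cos(10t)}=sin(10t)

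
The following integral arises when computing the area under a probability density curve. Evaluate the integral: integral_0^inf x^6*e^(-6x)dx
This is a Gamma integral. Substitute u=6x (du=6 dx):
integral_0^inf x^6*e^(-6x) dx=(1/6^7) integral_0^inf u^6*e^(-u) du
=Gamma(7)/6^7=6!/6^7=720/279936

Answer: 5/1944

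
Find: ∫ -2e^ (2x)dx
Since d/dx[e^(2x)] = 2e^(2x), we get -1 e^(2x)+C

Answer: -e^(2x)+C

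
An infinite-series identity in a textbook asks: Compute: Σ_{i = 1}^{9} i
Using formula: Σ i^1=n(n + 1)/2=9·10/2=45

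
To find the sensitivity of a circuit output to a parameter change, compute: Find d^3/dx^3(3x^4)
Apply power rule 3 times:
d^1: 12x^3
d^2: 36x^2
d^3: 72x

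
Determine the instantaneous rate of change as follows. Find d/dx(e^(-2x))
Chain rule: d/dx[e^u]=e^u · u' where u=-2x
u'=-2

Answer: -2·e^(-2x)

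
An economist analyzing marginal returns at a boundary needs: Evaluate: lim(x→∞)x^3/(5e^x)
Apply L'Hôpital 3 times (∞/∞ each time):
Eventually get 3!/(5e^x) → 0

Answer: 0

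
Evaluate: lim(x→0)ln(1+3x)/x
L'Hôpital (0/0): lim 3/(1+3x) / 1=3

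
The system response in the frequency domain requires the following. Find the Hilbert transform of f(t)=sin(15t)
The Hilbert transform shifts each frequency component by -pi/2.
H{sin(wt)}=-cos(wt)
With w=15: H{sin(15t)}=-cos(15t)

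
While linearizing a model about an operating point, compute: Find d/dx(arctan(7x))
d/dx[arctan(u)]=u'/(1+u²), u=7x, u'=7

Answer: 7/(1+49x²)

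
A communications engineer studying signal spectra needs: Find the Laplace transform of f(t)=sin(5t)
L{sin(wt)}=w/(s²+w²)
L{sin(5t)}=5/(s²+25)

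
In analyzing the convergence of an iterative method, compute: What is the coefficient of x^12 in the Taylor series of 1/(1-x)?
1/(1-x) = Σ x^n for |x|<1
All coefficients are 1

Answer: 1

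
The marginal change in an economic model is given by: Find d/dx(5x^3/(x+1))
Quotient rule: (f/g)' = (f'g - fg')/g²
f = 5x^3, f' = 15x^2
g = x + 1, g' = 1

Answer: (15x^2·(x + 1) - 5x^3)/(x + 1)²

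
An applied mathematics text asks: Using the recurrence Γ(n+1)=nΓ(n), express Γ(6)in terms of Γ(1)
Γ(6)=5Γ(5)=5·4Γ(4)=...=5!·Γ(1)=120·Γ(1)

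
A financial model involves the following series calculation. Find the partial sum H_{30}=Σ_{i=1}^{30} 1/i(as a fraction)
H_30 = 1+1/2+1/3+...+1/30
= 9304682830147/2329089562800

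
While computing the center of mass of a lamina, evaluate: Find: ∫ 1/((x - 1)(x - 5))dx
Partial fractions: 1/((x-1)(x-5))=A/(x-1) + B/(x-5)
A=-1/4, B=1/4
∫ [-1/4· 1/(x-1) + 1/4· 1/(x-5)] dx
=(1/4)[ln|x-5| - ln|x-1|] + C

Answer: (1/4)·ln|(x-5)/(x-1)| + C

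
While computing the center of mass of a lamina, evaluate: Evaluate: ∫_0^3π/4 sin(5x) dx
Antiderivative: -cos(5x)/5
Evaluate at bounds: [-cos(5·3π/4)/5] - [-cos(5·0)/5]
= (-(√2/2) + (1))/5 = 1/5 - √2/10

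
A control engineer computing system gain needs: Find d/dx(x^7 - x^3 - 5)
Power rule: d/dx(ax^n)=n·a·x^(n-1)
Term by term: 7·x^6-3·x^2

Answer: 7x^6-3x^2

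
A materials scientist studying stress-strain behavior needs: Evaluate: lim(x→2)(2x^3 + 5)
Polynomial is continuous, so substitute x = 2:
2·2^3+5 = 21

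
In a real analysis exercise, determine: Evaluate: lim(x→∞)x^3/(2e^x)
Apply L'Hôpital 3 times (∞/∞ each time):
Eventually get 3!/(2e^x) → 0

Answer: 0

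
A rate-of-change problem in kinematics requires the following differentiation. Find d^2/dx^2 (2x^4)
Apply power rule 2 times:
d^1: 8x^3
d^2: 24x^2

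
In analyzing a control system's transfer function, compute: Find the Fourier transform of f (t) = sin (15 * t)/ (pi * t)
sin(W*t)/(pi*t) = (W/pi)*sinc(W*t/pi) is the impulse response of the ideal low-pass filter with cutoff W (here W = 15).
Its Fourier transform is a rectangular function:
F(omega) = 1 for |omega| < 15, 0 otherwise

Answer: rect(omega/30) [i.e., 1 for |omega| < 15, 0 otherwise]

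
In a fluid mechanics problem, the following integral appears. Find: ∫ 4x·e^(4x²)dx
Let u=4x², du=8x dx
∫ (1/2)e^u du=e^u/2 + C

Answer: e^(4x²)/2 + C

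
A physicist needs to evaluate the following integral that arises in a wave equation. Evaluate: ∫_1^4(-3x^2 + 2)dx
Step 1: Find antiderivative F(x)=-x^3+2x
Step 2: F(4) - F(1)=-56 - (1)=-57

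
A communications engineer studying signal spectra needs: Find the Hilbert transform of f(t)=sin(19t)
The Hilbert transform shifts each frequency component by -pi/2.
H{sin(wt)}=-cos(wt)
With w=19: H{sin(19t)}=-cos(19t)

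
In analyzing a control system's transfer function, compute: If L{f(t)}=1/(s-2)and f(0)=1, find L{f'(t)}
L{f'(t)}=s·F(s) - f(0)=s/(s-2) - 1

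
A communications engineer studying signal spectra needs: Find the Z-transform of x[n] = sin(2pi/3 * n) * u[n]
Z{sin(w0*n)*u[n]} = z*sin(w0)/(z^2-2z*cos(w0)+1)
With w0 = 2pi/3: X(z) = z*sin(2pi/3)/(z^2-2z*cos(2pi/3)+1)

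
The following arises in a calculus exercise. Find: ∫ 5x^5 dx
Using power rule: ∫ 5x^5 dx=5/6 x^6 + C=(5/6)x^6 + C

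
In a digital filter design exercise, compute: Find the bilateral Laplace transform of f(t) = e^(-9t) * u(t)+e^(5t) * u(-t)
For e^(-9t)*u(t): L = 1/(s + 9), Re(s) > -9
For e^(5t)*u(-t): L = -1/(s-5), Re(s) < 5
Combined: F(s) = 1/(s + 9) - 1/(s-5), -9 < Re(s) < 5

Answer: 1/(s + 9) - 1/(s-5), ROC: -9 < Re(s) < 5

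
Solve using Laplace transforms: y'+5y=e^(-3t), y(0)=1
Take L: sY - 1+5Y = 1/(s+3)
Y(s+5) = 1/(s+3)+1
Y = 1/((s+3)(s+5))+1/(s+5)
Partial fractions: 1/((s+3)(s+5)) = (1/2)/(s+3) - (1/2)/(s+5)
So Y = (1/2)/(s+3)+(1/2)/(s+5)
Inverse Laplace transform (L^(-1){1/(s+3)} = e^(-3t), L^(-1){1/(s+5)} = e^(-5t)):

Answer: y(t) = (1/2)·e^(-3t)+(1/2)·e^(-5t)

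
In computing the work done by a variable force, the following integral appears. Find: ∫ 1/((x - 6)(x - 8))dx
Partial fractions: 1/((x-6)(x-8))=A/(x-6) + B/(x-8)
A=-1/2, B=1/2
∫ [-1/2· 1/(x-6) + 1/2· 1/(x-8)] dx
=(1/2)[ln|x-8| - ln|x-6|] + C

Answer: (1/2)·ln|(x-8)/(x-6)| + C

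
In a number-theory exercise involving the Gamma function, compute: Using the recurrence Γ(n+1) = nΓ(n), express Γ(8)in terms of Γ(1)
Γ(8)=7Γ(7)=7·6Γ(6)=...=7!·Γ(1)=5040·Γ(1)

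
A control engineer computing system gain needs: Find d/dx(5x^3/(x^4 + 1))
Quotient rule: (f/g)'=(f'g - fg')/g²
f=5x^3, f'=15x^2
g=x^4 + 1, g'=4x^3

Answer: (15x^2·(x^4 + 1) - 20x^6)/(x^4 + 1)²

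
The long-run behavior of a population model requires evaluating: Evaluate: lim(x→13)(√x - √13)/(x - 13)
Multiply by conjugate (√x+√13)/(√x+√13):
=(x - 13)/((x - 13)(√x+√13))=1/(√x+√13)
As x → 13: 1/(2√13)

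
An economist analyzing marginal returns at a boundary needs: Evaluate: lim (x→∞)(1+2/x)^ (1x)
Rewrite as [(1+2/x)^x]^1.
lim(1+2/x)^x=e^2, so limit=(e^2)^1=e^2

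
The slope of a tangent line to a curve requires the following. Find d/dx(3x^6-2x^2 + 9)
Power rule: d/dx(ax^n) = n·a·x^(n-1)
Term by term: 18·x^5 - 4·x

Answer: 18x^5 - 4x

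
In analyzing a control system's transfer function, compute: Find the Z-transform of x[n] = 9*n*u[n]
Z{n*u[n]} = z/(z-1)^2
By linearity: Z{9*n*u[n]} = 9z/(z-1)^2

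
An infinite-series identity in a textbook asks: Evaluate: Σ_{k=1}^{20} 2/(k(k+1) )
Partial fractions: 2/(k(k + 1)) = 2/k - 2/(k + 1)
Telescoping sum: 2(1 - 1/21) = 2·20/21

Answer: 40/21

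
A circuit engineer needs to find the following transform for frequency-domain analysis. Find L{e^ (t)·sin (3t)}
First shifting: L{e^(at)f(t)} = F(s-a)
L{sin(3t)} = 3/(s²+9)
Shift: 3/((s-1)²+9)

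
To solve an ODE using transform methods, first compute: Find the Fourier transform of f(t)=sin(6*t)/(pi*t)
sin(W * t)/(pi * t) = (W/pi) * sinc(W * t/pi) is the impulse response of the ideal low-pass filter with cutoff W (here W = 6).
Its Fourier transform is a rectangular function:
F(omega) = 1 for |omega| < 6, 0 otherwise

Answer: rect(omega/12) [i.e., 1 for |omega| < 6, 0 otherwise]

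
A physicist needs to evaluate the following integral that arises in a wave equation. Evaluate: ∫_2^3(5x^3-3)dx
Step 1: Find antiderivative F(x) = (5/4)x^4 - 3x
Step 2: F(3) - F(2) = 369/4 - (14) = 313/4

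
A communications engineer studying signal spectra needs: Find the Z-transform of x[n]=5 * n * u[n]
Z{n*u[n]}=z/(z-1)^2
By linearity: Z{5*n*u[n]}=5z/(z-1)^2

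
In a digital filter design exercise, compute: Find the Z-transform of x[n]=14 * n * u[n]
Z{n*u[n]} = z/(z-1)^2
By linearity: Z{14*n*u[n]} = 14z/(z-1)^2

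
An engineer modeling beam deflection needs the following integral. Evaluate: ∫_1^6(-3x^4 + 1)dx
Step 1: Find antiderivative F(x) = (-3/5)x^5+x
Step 2: F(6) - F(1) = -23298/5 - (2/5) = -4660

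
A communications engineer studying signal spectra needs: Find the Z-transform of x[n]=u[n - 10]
Using the time-shift property: Z{u[n-10]} = z^(-10) * z/(z-1)
= z^(-9)/(z-1)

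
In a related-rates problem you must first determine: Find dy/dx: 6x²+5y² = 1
Differentiate: 12x+10y·(dy/dx)=0
dy/dx=-12x/(10y)=-(6/5)·(x/y)

Answer: dy/dx=-(6/5)·(x/y)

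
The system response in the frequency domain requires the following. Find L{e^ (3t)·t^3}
First shifting: L{e^(at)f(t)} = F(s-a)
L{t^3} = 6/s^4
Shift s → s-3: 6/(s-3)^4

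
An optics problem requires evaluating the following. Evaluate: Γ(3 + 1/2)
Γ(n + 1/2) = (2n)!√π/(4^n·n!)
= 720√π/(64·6) = (15/8)·√π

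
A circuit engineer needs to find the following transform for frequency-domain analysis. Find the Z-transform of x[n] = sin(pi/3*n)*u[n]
Z{sin(w0*n)*u[n]}=z*sin(w0)/(z^2 - 2z*cos(w0) + 1)
With w0=pi/3: X(z)=z*sin(pi/3)/(z^2 - 2z*cos(pi/3) + 1)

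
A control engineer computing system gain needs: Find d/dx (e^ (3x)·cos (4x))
Product rule: (fg)' = f'g+fg'
f = e^(3x), f' = 3·e^(3x)
g = cos(4x), g' = -4·sin(4x)

Answer: 3·e^(3x)·cos(4x)-4·e^(3x)·sin(4x)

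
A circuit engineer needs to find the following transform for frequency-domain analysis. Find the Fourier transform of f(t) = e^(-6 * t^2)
The Fourier transform of a Gaussian e^(-a*t^2) is sqrt(pi/a)*e^(-omega^2/(4a)).
With a = 6: F(omega) = sqrt(pi/6)*e^(-omega^2/24)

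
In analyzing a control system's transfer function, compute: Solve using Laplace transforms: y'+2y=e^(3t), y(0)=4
Take L: sY - 4+2Y=1/(s-3)
Y(s+2)=1/(s-3)+4
Y=1/((s-3)(s+2))+4/(s+2)
Partial fractions: 1/((s-3)(s+2))=(1/5)/(s-3) - (1/5)/(s+2)
So Y=(1/5)/(s-3)+(19/5)/(s+2)
Inverse Laplace transform (L^(-1){1/(s-3)}=e^(3t), L^(-1){1/(s+2)}=e^(-2t)):

Answer: y(t)=(1/5)·e^(3t)+(19/5)·e^(-2t)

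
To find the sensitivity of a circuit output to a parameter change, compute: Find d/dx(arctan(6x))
d/dx[arctan(u)] = u'/(1 + u²), u = 6x, u' = 6

Answer: 6/(1 + 36x²)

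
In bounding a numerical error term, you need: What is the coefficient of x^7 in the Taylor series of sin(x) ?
sin(x) = Σ (-1)^k x^(2k+1)/(2k+1)!
For x^7: (-1)^3/7! = -1/5040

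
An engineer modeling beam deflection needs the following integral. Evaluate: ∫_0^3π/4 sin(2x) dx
Antiderivative: -cos(2x)/2
Evaluate at bounds: [-cos(2·3π/4)/2] - [-cos(2·0)/2]
= (-(0)+(1))/2 = 1/2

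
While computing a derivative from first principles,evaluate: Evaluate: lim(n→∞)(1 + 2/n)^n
This is the definition of e^2: lim(1+2/n)^n=e^2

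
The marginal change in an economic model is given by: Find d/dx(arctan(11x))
d/dx[arctan(u)]=u'/(1+u²), u=11x, u'=11

Answer: 11/(1+121x²)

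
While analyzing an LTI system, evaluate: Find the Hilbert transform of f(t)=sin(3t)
The Hilbert transform shifts each frequency component by -pi/2.
H{sin(wt)}=-cos(wt)
With w=3: H{sin(3t)}=-cos(3t)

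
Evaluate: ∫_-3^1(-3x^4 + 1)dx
Step 1: Find antiderivative F(x) = (-3/5)x^5 + x
Step 2: F(1) - F(-3) = 2/5 - (714/5) = -712/5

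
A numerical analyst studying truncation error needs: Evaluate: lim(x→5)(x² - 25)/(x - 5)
Factor: (x² - 25) = (x-5)(x+5)
Cancel (x-5): lim(x→5) (x+5) = 10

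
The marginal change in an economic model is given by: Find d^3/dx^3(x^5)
Apply power rule 3 times:
d^1: 5x^4
d^2: 20x^3
d^3: 60x^2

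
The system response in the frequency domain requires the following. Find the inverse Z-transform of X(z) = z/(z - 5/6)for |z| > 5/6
Standard pair: z/(z-a) <-> a^n * u[n] for causal signals
With a = 5/6: x[n] = (5/6)^n * u[n]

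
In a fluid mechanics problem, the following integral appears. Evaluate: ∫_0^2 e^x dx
Antiderivative: e^x
Evaluate: (e^2 - 1)

Answer: e^2 - 1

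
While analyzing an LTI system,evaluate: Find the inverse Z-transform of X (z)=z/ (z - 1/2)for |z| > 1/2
Standard pair: z/(z-a) <-> a^n*u[n] for causal signals
With a = 1/2: x[n] = (1/2)^n*u[n]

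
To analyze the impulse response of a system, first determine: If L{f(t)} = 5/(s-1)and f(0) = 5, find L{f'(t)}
L{f'(t)}=s·F(s) - f(0)=5s/(s-1) - 5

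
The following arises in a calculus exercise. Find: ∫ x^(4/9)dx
Power rule: ∫ x^(4/9) dx=x^(13/9)/(13/9) + C

Answer: (9/13)·x^(13/9) + C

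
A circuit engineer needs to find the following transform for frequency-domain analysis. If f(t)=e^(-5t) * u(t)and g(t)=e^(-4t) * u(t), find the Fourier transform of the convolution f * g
By the convolution theorem: F{f*g} = F(omega)*G(omega)
F(omega) = 1/(5+j*omega), G(omega) = 1/(4+j*omega)
F{f*g} = 1/((5+j*omega)(4+j*omega))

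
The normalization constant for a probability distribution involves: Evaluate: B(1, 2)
B(x,y)=Γ(x)Γ(y)/Γ(x + y)=(x-1)!(y-1)!/(x + y-1)!
B(1,2)=0!·1!/2!=1/2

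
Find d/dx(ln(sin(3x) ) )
Chain rule: d/dx[ln(u)] = u'/u where u = sin(3x)
u' = 3cos(3x)

Answer: (3cos(3x))/(sin(3x))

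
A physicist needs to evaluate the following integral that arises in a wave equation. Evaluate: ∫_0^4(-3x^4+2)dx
Step 1: Find antiderivative F(x) = (-3/5)x^5 + 2x
Step 2: F(4) - F(0) = -3032/5 - (0) = -3032/5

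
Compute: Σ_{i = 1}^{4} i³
Using formula: Σ i^3=[n(n+1)/2]²=[4·5/2]²=100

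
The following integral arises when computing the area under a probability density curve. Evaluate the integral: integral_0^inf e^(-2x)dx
integral_0^inf e^(-2x) dx = [-1/2*e^(-2x)]_0^inf
= 0 - (-1/2) = 1/2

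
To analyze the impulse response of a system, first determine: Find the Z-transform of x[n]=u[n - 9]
Using the time-shift property: Z{u[n-9]}=z^(-9) * z/(z-1)
=z^(-8)/(z-1)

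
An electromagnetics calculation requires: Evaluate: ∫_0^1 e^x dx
Antiderivative: e^x
Evaluate: (e^1-1)

Answer: e^1-1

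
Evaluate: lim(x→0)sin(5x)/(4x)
L'Hôpital (0/0): lim 5cos(5x)/4 = 5/4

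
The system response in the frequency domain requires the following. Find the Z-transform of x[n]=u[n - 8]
Using the time-shift property: Z{u[n-8]}=z^(-8) * z/(z-1)
=z^(-7)/(z-1)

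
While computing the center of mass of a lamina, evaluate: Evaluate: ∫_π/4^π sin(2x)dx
Antiderivative: -cos(2x)/2
Evaluate at bounds: [-cos(2·π)/2] - [-cos(2·π/4)/2]
=(-(1) + (0))/2=-1/2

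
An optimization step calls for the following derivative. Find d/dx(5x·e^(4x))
Product rule: (fg)' = f'g + fg'
f = 5x, f' = 5
g = e^(4x), g' = 4·e^(4x)

Answer: 5·e^(4x) + 20x·e^(4x)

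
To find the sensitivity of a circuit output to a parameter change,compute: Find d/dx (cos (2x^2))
Chain rule: d/dx[cos(u)] = -sin(u)·u' where u = 2x^2
u' = 4x

Answer: -4x·sin(2x^2)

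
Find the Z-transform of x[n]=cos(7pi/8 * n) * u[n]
Z{cos(w0*n)*u[n]}=z(z - cos(w0))/(z^2 - 2z*cos(w0) + 1)
With w0=7pi/8: X(z)=z(z - cos(7pi/8))/(z^2 - 2z*cos(7pi/8) + 1)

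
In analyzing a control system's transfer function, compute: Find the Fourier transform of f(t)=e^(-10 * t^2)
The Fourier transform of a Gaussian e^(-a*t^2) is sqrt(pi/a)*e^(-omega^2/(4a)).
With a=10: F(omega)=sqrt(pi/10)*e^(-omega^2/40)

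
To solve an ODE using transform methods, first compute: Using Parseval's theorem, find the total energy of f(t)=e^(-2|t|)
Parseval's theorem: E = integral |f(t)|^2 dt = (1/2pi) integral |F(omega)|^2 domega
E = integral_{-inf}^{inf} e^(-4|t|) dt = 2*integral_0^inf e^(-4t) dt = 2/(2*2) = 1/2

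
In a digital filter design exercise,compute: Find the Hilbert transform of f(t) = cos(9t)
The Hilbert transform shifts each frequency component by -pi/2.
H{cos(wt)}=sin(wt)
With w=9: H{cos(9t)}=sin(9t)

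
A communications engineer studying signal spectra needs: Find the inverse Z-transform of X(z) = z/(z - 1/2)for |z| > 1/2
Standard pair: z/(z-a) <-> a^n * u[n] for causal signals
With a = 1/2: x[n] = (1/2)^n * u[n]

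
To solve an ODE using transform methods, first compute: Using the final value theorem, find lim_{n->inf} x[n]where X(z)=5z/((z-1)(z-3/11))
Final value theorem: lim x[n]=lim_{z->1} (z-1)*X(z)
(z-1)*X(z)=5z/(z-3/11)
As z->1: 5/(1-3/11)=5/(8/11)=55/8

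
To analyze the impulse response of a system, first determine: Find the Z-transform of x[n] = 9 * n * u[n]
Z{n * u[n]} = z/(z-1)^2
By linearity: Z{9 * n * u[n]} = 9z/(z-1)^2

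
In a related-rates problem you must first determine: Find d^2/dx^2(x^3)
Apply power rule 2 times:
d^1: 3x^2
d^2: 6x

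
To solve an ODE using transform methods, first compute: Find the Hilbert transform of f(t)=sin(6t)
The Hilbert transform shifts each frequency component by -pi/2.
H{sin(wt)} = -cos(wt)
With w = 6: H{sin(6t)} = -cos(6t)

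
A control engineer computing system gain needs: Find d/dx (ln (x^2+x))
Chain rule: d/dx[ln(u)] = u'/u where u = x^2 + x
u' = 2x + 1

Answer: (2x + 1)/(x^2 + x)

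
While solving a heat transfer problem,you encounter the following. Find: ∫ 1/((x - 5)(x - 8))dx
Partial fractions: 1/((x-5)(x-8)) = A/(x-5) + B/(x-8)
A = -1/3, B = 1/3
∫ [-1/3· 1/(x-5) + 1/3· 1/(x-8)] dx
= (1/3)[ln|x-8| - ln|x-5|] + C

Answer: (1/3)·ln|(x-8)/(x-5)| + C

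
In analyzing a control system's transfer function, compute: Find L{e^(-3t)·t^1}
First shifting: L{e^(at)f(t)}=F(s-a)
L{t^1}=1/s^2
Shift s → s + 3: 1/(s + 3)^2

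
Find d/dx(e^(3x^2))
Chain rule: d/dx[e^u] = e^u · u' where u = 3x^2
u' = 6x

Answer: 6x·e^(3x^2)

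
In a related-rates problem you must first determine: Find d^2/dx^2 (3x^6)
Apply power rule 2 times:
d^1: 18x^5
d^2: 90x^4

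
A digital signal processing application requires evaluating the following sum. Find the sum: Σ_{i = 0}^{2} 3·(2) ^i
Geometric series: S=a(1 - r^n)/(1 - r)
a=3, r=2, n=3
S=3(1-8)/-1=21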